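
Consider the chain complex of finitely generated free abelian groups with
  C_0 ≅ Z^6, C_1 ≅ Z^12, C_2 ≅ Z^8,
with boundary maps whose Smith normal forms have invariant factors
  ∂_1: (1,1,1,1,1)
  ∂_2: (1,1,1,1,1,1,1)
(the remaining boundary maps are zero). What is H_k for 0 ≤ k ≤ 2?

H_0: b_0 = 6 − 0 − 5 = 1; torsion from ∂_1 factors > 1: none. So H_0 = Z.
H_1: b_1 = 12 − 5 − 7 = 0; torsion from ∂_2 factors > 1: none. So H_1 = 0.
H_2: b_2 = 8 − 7 − 0 = 1; torsion from ∂_3 factors > 1: none. So H_2 = Z.

H_0 = Z,  H_1 = 0,  H_2 = Z.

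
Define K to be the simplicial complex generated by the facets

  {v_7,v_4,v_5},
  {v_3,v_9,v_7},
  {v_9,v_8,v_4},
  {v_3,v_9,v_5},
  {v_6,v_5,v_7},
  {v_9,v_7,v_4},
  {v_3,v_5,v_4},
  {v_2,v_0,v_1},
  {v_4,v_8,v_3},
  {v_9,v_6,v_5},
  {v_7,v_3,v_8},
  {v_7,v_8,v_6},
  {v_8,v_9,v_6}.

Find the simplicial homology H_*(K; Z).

Take the total order v_0 < v_1 < v_2 < v_3 < v_4 < v_5 < v_6 < v_7 < v_8 < v_9 on the vertex set. Then K (dimension 2) consists of the simplices:

  0-simplices (10): [v_0], [v_1], [v_2], [v_3], [v_4], [v_5], [v_6], [v_7], [v_8], [v_9]
  1-simplices (21): (21 of them)
  2-simplices (13): (13 of them)

Hence C_0 ≅ Z^10, C_1 ≅ Z^21, C_2 ≅ Z^13.

The boundary map ∂_1: C_1 → C_0 sends each edge [p,q] (with p < q) to q − p. For instance
  ∂[v_4,v_7] = [v_7] − [v_4].
As a 10×21 matrix over Z this has rank 8, with invariant factors (1,1,1,1,1,1,1,1).

The boundary map ∂_2: C_2 → C_1 maps a triangle to the signed sum of its edges. For instance
  ∂[v_3,v_7,v_9] = [v_7,v_9] − [v_3,v_9] + [v_3,v_7],
  ∂[v_0,v_1,v_2] = [v_1,v_2] − [v_0,v_2] + [v_0,v_1].
The 21×13 boundary matrix has rank 13 and Smith normal form diag(1,1,1,1,1,1,1,1,1,1,1,1,2).

Now H_k = ker ∂_k / im ∂_{k+1}, so:

  H_0: rank C_0 − rank ∂_1 = 10 − 8 = 2, and the invariant factors of ∂_1 are all 1, so H_0 = Z^2.
  H_1: rank ker ∂_1 − rank ∂_2 = (21 − 8) − 13 = 0, and ∂_2 has invariant factor 2 > 1, so H_1 = Z/2Z.
  H_2: rank ker ∂_2 − rank ∂_3 = (13 − 13) − 0 = 0, and there is no ∂_3, so H_2 = 0.

As a check, the Euler characteristic is 10 − 21 + 13 = 2, which agrees with 2 − 0 + 0 = 2.

H_0 ≅ Z^2,  H_1 ≅ Z/2Z,  H_2 = 0.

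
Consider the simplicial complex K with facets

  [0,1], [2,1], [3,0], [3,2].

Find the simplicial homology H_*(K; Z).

K has 4 vertices, 4 edges.
rank ∂_0 = 0, rank ∂_1 = 3 ⇒ b_0 = 4 − 0 − 3 = 1; all invariant factors of ∂_1 are 1 so no torsion. So H_0 ≅ Z.
rank ∂_1 = 3, rank ∂_2 = 0 ⇒ b_1 = 4 − 3 − 0 = 1. So H_1 ≅ Z.

H_0 ≅ Z,  H_1 ≅ Z.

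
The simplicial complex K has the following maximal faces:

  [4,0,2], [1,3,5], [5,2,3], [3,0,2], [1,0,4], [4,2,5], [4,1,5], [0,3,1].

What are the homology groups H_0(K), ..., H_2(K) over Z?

H_0 ≅ Z,  H_1 = 0,  H_2 ≅ Z.

Take the total order 0 < 1 < 2 < 3 < 4 < 5 on the vertex set. Then K (dimension 2) consists of the simplices:

  0-simplices (6): [0], [1], [2], [3], [4], [5]
  1-simplices (12): [0,1], [0,2], [0,3], [0,4], [1,3], [1,4], [1,5], [2,3], [2,4], [2,5], [3,5], [4,5]
  2-simplices (8): [0,1,3], [0,1,4], [0,2,3], [0,2,4], [1,3,5], [1,4,5], [2,3,5], [2,4,5]

Hence C_0 ≅ Z^6, C_1 ≅ Z^12, C_2 ≅ Z^8.

The boundary map ∂_1: C_1 → C_0 is given by ∂[p,q] = [q] − [p].
The 6×12 boundary matrix has rank 5 and Smith normal form diag(1,1,1,1,1).

∂_2: C_2 → C_1 sends each 2-simplex [p,q,r] to [q,r] − [p,r] + [p,q]. For instance
  ∂[2,3,5] = [3,5] − [2,5] + [2,3],
  ∂[0,2,3] = [2,3] − [0,3] + [0,2].
As a 12×8 matrix over Z this has rank 7, with invariant factors (1,1,1,1,1,1,1).

From H_k ≅ ker(∂_k) / im(∂_{k+1}) we obtain:

  H_0: rank C_0 − rank ∂_1 = 6 − 5 = 1, and the invariant factors of ∂_1 are all 1, so H_0 = Z.
  H_1: rank ker ∂_1 − rank ∂_2 = (12 − 5) − 7 = 0, and the invariant factors of ∂_2 are all 1, so H_1 = 0.
  H_2: rank ker ∂_2 − rank ∂_3 = (8 − 7) − 0 = 1, and there is no ∂_3, so H_2 = Z.

As a check, the Euler characteristic is 6 − 12 + 8 = 2, which agrees with 1 − 0 + 1 = 2.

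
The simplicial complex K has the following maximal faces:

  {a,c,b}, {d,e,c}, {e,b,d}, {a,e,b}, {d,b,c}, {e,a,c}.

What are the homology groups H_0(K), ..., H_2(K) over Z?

H_0 = Z,  H_1 = 0,  H_2 = Z.

Take the total order a < b < c < d < e on the vertex set. Then K (dimension 2) consists of the simplices:

  0-simplices (5): a, b, c, d, e
  1-simplices (9): ab, ac, ae, bc, bd, be, cd, ce, de
  2-simplices (6): abc, abe, ace, bcd, bde, cde

Hence C_0 ≅ Z^5, C_1 ≅ Z^9, C_2 ≅ Z^6.

The boundary map ∂_1: C_1 → C_0 maps an edge to its endpoints' difference, ∂[p,q] = q − p. For instance
  ∂bd = d − b.
The resulting 5×9 matrix has rank 4, and its Smith normal form has invariant factors (1,1,1,1).

The boundary map ∂_2: C_2 → C_1 maps a triangle to the signed sum of its edges. For instance
  ∂bcd = cd − bd + bc,
  ∂bde = de − be + bd.
This gives a 9×6 integer matrix of rank 5; reducing to Smith normal form yields diagonal entries (1,1,1,1,1).

Computing H_k = (kernel of ∂_k) / (image of ∂_{k+1}):

  H_0: rank C_0 − rank ∂_1 = 5 − 4 = 1, and the invariant factors of ∂_1 are all 1, so H_0 ≅ Z.
  H_1: rank ker ∂_1 − rank ∂_2 = (9 − 4) − 5 = 0, and the invariant factors of ∂_2 are all 1, so H_1 ≅ 0.
  H_2: rank ker ∂_2 − rank ∂_3 = (6 − 5) − 0 = 1, and there is no ∂_3, so H_2 ≅ Z.

(K is a triangulation of the 2-sphere S^2.)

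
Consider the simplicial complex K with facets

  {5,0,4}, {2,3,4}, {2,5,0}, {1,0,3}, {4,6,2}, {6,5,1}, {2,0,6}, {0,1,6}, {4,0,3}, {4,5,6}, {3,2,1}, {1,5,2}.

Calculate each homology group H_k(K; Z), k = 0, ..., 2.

H_0 ≅ Z,  H_1 ≅ Z/2,  H_2 = 0.

Take the total order 0 < 1 < 2 < 3 < 4 < 5 < 6 on the vertex set. Then K (dimension 2) consists of the simplices:

  0-simplices (7): [0], [1], [2], [3], [4], [5], [6]
  1-simplices (18): [0,1], [0,2], [0,3], [0,4], [0,5], [0,6], [1,2], [1,3], [1,5], [1,6], [2,3], [2,4], [2,5], [2,6], [3,4], [4,5], [4,6], [5,6]
  2-simplices (12): [0,1,3], [0,1,6], [0,2,5], [0,2,6], [0,3,4], [0,4,5], [1,2,3], [1,2,5], [1,5,6], [2,3,4], [2,4,6], [4,5,6]

giving chain groups C_0 ≅ Z^7, C_1 ≅ Z^18, C_2 ≅ Z^12.

Boundary ∂_1: C_1 → C_0 maps an edge to its endpoints' difference, ∂[p,q] = q − p. For instance
  ∂[2,3] = [3] − [2].
The resulting 7×18 matrix has rank 6, and its Smith normal form has invariant factors (1,1,1,1,1,1).

The boundary map ∂_2: C_2 → C_1 acts by ∂[p,q,r] = [q,r] − [p,r] + [p,q]. For instance
  ∂[2,4,6] = [4,6] − [2,6] + [2,4],
  ∂[0,2,6] = [2,6] − [0,6] + [0,2].
This gives a 18×12 integer matrix of rank 12; reducing to Smith normal form yields diagonal entries (1,1,1,1,1,1,1,1,1,1,1,2).

Now H_k = ker ∂_k / im ∂_{k+1}, so:

  H_0: rank C_0 − rank ∂_1 = 7 − 6 = 1, and the invariant factors of ∂_1 are all 1, so H_0 ≅ Z.
  H_1: rank ker ∂_1 − rank ∂_2 = (18 − 6) − 12 = 0, and ∂_2 has invariant factor 2 > 1, so H_1 ≅ Z/2.
  H_2: rank ker ∂_2 − rank ∂_3 = (12 − 12) − 0 = 0, and there is no ∂_3, so H_2 ≅ 0.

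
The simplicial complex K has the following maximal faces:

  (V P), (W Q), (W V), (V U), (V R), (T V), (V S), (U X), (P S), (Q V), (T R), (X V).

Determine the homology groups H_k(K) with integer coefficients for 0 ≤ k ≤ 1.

Order the vertices as P < Q < R < S < T < U < V < W < X. Listing each simplex with vertices in this order, K has dimension 1 with simplices:

  0-simplices (9): P, Q, R, S, T, U, V, W, X
  1-simplices (12): PS, PV, QV, QW, RT, RV, SV, TV, UV, UX, VW, VX

giving chain groups C_0 ≅ Z^9, C_1 ≅ Z^12.

Boundary ∂_1: C_1 → C_0 maps an edge to its endpoints' difference, ∂[p,q] = q − p. For instance
  ∂SV = V − S.
The 9×12 boundary matrix has rank 8 and Smith normal form diag(1,1,1,1,1,1,1,1).

Computing H_k = (kernel of ∂_k) / (image of ∂_{k+1}):

  H_0: rank C_0 − rank ∂_1 = 9 − 8 = 1, and the invariant factors of ∂_1 are all 1, so H_0 = Z.
  H_1: rank ker ∂_1 − rank ∂_2 = (12 − 8) − 0 = 4, and there is no ∂_2, so H_1 = Z^4.

H_0 = Z,  H_1 = Z^4.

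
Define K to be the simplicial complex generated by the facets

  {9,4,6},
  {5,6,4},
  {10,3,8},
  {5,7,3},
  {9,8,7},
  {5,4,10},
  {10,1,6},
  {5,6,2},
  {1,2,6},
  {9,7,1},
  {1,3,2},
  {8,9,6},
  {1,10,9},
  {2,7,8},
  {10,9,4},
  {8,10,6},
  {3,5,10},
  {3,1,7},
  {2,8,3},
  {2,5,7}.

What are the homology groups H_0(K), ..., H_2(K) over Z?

H_0 ≅ Z,  H_1 ≅ Z ⊕ Z/2Z,  H_2 = 0.

Order the vertices as 1 < 2 < 3 < 4 < 5 < 6 < 7 < 8 < 9 < 10. Listing each simplex with vertices in this order, K has dimension 2 with simplices:

  0-simplices (10): [1], [2], [3], [4], [5], [6], [7], [8], [9], [10]
  1-simplices (30): (30 of them)
  2-simplices (20): (20 of them)

Hence C_0 ≅ Z^10, C_1 ≅ Z^30, C_2 ≅ Z^20.

∂_1: C_1 → C_0 maps an edge to its endpoints' difference, ∂[p,q] = q − p. For instance
  ∂[1,3] = [3] − [1].
This gives a 10×30 integer matrix of rank 9; reducing to Smith normal form yields diagonal entries (1,1,1,1,1,1,1,1,1).

∂_2: C_2 → C_1 maps a triangle to the signed sum of its edges. For instance
  ∂[1,7,9] = [7,9] − [1,9] + [1,7],
  ∂[1,2,6] = [2,6] − [1,6] + [1,2].
The resulting 30×20 matrix has rank 20, and its Smith normal form has invariant factors (1,1,1,1,1,1,1,1,1,1,1,1,1,1,1,1,1,1,1,2).

Reading off H_k = ker ∂_k / im ∂_{k+1}:

  H_0: rank C_0 − rank ∂_1 = 10 − 9 = 1, and the invariant factors of ∂_1 are all 1, so H_0 ≅ Z.
  H_1: rank ker ∂_1 − rank ∂_2 = (30 − 9) − 20 = 1, and ∂_2 has invariant factor 2 > 1, so H_1 ≅ Z ⊕ Z/2Z.
  H_2: rank ker ∂_2 − rank ∂_3 = (20 − 20) − 0 = 0, and there is no ∂_3, so H_2 ≅ 0.

As a check, the Euler characteristic is 10 − 30 + 20 = 0, which agrees with 1 − 1 + 0 = 0.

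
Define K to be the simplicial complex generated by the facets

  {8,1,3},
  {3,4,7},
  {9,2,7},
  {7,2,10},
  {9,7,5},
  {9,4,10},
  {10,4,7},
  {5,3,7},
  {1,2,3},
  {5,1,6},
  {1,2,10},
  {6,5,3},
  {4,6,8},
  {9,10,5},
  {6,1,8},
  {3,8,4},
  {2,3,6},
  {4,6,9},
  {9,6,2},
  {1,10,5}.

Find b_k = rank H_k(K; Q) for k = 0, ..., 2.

b_0 = 1, b_1 = 1, b_2 = 0.

We work with the vertex ordering 1 < 2 < 3 < 4 < 5 < 6 < 7 < 8 < 9 < 10. The simplices of K, each written with vertices in increasing order, are:

  0-simplices (10): [1], [2], [3], [4], [5], [6], [7], [8], [9], [10]
  1-simplices (30): (30 of them)
  2-simplices (20): (20 of them)

Hence C_0 ≅ Z^10, C_1 ≅ Z^30, C_2 ≅ Z^20.

The boundary map ∂_1: C_1 → C_0 is given by ∂[p,q] = [q] − [p].
The resulting 10×30 matrix has rank 9, and its Smith normal form has invariant factors (1,1,1,1,1,1,1,1,1).

Boundary ∂_2: C_2 → C_1 maps a triangle to the signed sum of its edges. For instance
  ∂[4,6,9] = [6,9] − [4,9] + [4,6],
  ∂[2,3,6] = [3,6] − [2,6] + [2,3].
As a 30×20 matrix over Z this has rank 20, with invariant factors (1,1,1,1,1,1,1,1,1,1,1,1,1,1,1,1,1,1,1,2).

From H_k ≅ ker(∂_k) / im(∂_{k+1}) we obtain:

  H_0: rank C_0 − rank ∂_1 = 10 − 9 = 1, and the invariant factors of ∂_1 are all 1, so H_0 = Z.
  H_1: rank ker ∂_1 − rank ∂_2 = (30 − 9) − 20 = 1, and ∂_2 has invariant factor 2 > 1, so H_1 = Z ⊕ Z_2.
  H_2: rank ker ∂_2 − rank ∂_3 = (20 − 20) − 0 = 0, and there is no ∂_3, so H_2 = 0.

As a check, the Euler characteristic is 10 − 30 + 20 = 0, which agrees with 1 − 1 + 0 = 0.

Hence the Betti numbers are b_0 = 1, b_1 = 1, b_2 = 0.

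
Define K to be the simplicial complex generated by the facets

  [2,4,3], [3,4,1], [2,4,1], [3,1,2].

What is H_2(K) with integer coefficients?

Fix the vertex order 1 < 2 < 3 < 4 and write every simplex with vertices in increasing order. Then dim K = 2 and the simplices of K are:

  0-simplices (4): [1], [2], [3], [4]
  1-simplices (6): [1,2], [1,3], [1,4], [2,3], [2,4], [3,4]
  2-simplices (4): [1,2,3], [1,2,4], [1,3,4], [2,3,4]

Hence C_0 ≅ Z^4, C_1 ≅ Z^6, C_2 ≅ Z^4.

Boundary ∂_1: C_1 → C_0 maps an edge to its endpoints' difference, ∂[p,q] = q − p. For instance
  ∂[3,4] = [4] − [3].
This gives a 4×6 integer matrix of rank 3; reducing to Smith normal form yields diagonal entries (1,1,1).

∂_2: C_2 → C_1 acts by ∂[p,q,r] = [q,r] − [p,r] + [p,q]. For instance
  ∂[1,2,3] = [2,3] − [1,3] + [1,2],
  ∂[1,3,4] = [3,4] − [1,4] + [1,3].
The 6×4 boundary matrix has rank 3 and Smith normal form diag(1,1,1).

Now H_k = ker ∂_k / im ∂_{k+1}, so:

  H_2: rank ker ∂_2 − rank ∂_3 = (4 − 3) − 0 = 1, and there is no ∂_3, so H_2 ≅ Z.

(K is a triangulation of the 2-sphere S^2.)

H_2 ≅ Z.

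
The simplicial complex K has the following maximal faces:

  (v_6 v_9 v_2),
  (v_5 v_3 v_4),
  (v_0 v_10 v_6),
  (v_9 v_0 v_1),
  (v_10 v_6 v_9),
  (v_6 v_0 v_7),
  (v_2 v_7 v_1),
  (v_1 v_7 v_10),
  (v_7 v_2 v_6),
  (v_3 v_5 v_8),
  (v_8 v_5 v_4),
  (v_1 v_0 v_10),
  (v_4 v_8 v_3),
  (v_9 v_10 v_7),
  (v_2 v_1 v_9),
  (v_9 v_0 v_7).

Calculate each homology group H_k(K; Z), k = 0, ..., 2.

H_0 = Z^2,  H_1 = Z/2Z,  H_2 = Z.

Order the vertices as v_0 < v_1 < v_2 < v_3 < v_4 < v_5 < v_6 < v_7 < v_8 < v_9 < v_10. Listing each simplex with vertices in this order, K has dimension 2 with simplices:

  0-simplices (11): [v_0], [v_1], [v_2], [v_3], [v_4], [v_5], [v_6], [v_7], [v_8], [v_9], [v_10]
  1-simplices (24): (24 of them)
  2-simplices (16): (16 of them)

so the chain groups are C_0 ≅ Z^11, C_1 ≅ Z^24, C_2 ≅ Z^16.

∂_1: C_1 → C_0 sends each edge [p,q] (with p < q) to q − p.
As a 11×24 matrix over Z this has rank 9, with invariant factors (1,1,1,1,1,1,1,1,1).

Boundary ∂_2: C_2 → C_1 acts by ∂[p,q,r] = [q,r] − [p,r] + [p,q]. For instance
  ∂[v_2,v_6,v_9] = [v_6,v_9] − [v_2,v_9] + [v_2,v_6],
  ∂[v_0,v_6,v_7] = [v_6,v_7] − [v_0,v_7] + [v_0,v_6].
The 24×16 boundary matrix has rank 15 and Smith normal form diag(1,1,1,1,1,1,1,1,1,1,1,1,1,1,2).

From H_k ≅ ker(∂_k) / im(∂_{k+1}) we obtain:

  H_0: rank C_0 − rank ∂_1 = 11 − 9 = 2, and the invariant factors of ∂_1 are all 1, so H_0 ≅ Z^2.
  H_1: rank ker ∂_1 − rank ∂_2 = (24 − 9) − 15 = 0, and ∂_2 has invariant factor 2 > 1, so H_1 ≅ Z/2Z.
  H_2: rank ker ∂_2 − rank ∂_3 = (16 − 15) − 0 = 1, and there is no ∂_3, so H_2 ≅ Z.

As a check, the Euler characteristic is 11 − 24 + 16 = 3, which agrees with 2 − 0 + 1 = 3.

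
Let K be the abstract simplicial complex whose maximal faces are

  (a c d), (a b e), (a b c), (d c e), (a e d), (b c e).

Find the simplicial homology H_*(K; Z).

H_0 = Z,  H_1 = 0,  H_2 = Z.

K has 5 vertices, 9 edges, 6 triangles.
rank ∂_0 = 0, rank ∂_1 = 4 ⇒ b_0 = 5 − 0 − 4 = 1; all invariant factors of ∂_1 are 1 so no torsion. So H_0 ≅ Z.
rank ∂_1 = 4, rank ∂_2 = 5 ⇒ b_1 = 9 − 4 − 5 = 0; all invariant factors of ∂_2 are 1 so no torsion. So H_1 ≅ 0.
rank ∂_2 = 5, rank ∂_3 = 0 ⇒ b_2 = 6 − 5 − 0 = 1. So H_2 ≅ Z.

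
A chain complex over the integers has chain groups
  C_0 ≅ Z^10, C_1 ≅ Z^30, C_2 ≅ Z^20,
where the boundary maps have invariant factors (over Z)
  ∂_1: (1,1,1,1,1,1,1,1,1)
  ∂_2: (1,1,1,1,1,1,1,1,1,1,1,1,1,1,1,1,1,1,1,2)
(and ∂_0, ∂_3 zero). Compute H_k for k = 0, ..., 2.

H_0: b_0 = 10 − 0 − 9 = 1; torsion from ∂_1 factors > 1: none. So H_0 ≅ Z.
H_1: b_1 = 30 − 9 − 20 = 1; torsion from ∂_2 factors > 1: [2]. So H_1 ≅ Z ⊕ Z/2.
H_2: b_2 = 20 − 20 − 0 = 0; torsion from ∂_3 factors > 1: none. So H_2 ≅ 0.

H_0 ≅ Z,  H_1 ≅ Z ⊕ Z/2,  H_2 = 0.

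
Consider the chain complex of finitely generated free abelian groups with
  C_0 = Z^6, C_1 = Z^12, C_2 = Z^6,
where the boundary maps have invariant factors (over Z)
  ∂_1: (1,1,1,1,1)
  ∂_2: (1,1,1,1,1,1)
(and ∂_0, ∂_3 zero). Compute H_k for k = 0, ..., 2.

H_0: b_0 = 6 − 0 − 5 = 1; torsion from ∂_1 factors > 1: none. So H_0 ≅ Z.
H_1: b_1 = 12 − 5 − 6 = 1; torsion from ∂_2 factors > 1: none. So H_1 ≅ Z.
H_2: b_2 = 6 − 6 − 0 = 0; torsion from ∂_3 factors > 1: none. So H_2 ≅ 0.

H_0 ≅ Z,  H_1 ≅ Z,  H_2 = 0.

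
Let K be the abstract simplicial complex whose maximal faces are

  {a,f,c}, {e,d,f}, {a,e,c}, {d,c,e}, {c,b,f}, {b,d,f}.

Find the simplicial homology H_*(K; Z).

We work with the vertex ordering a < b < c < d < e < f. The simplices of K, each written with vertices in increasing order, are:

  0-simplices (6): a, b, c, d, e, f
  1-simplices (12): ac, ae, af, bc, bd, bf, cd, ce, cf, de, df, ef
  2-simplices (6): ace, acf, bcf, bdf, cde, def

Hence C_0 ≅ Z^6, C_1 ≅ Z^12, C_2 ≅ Z^6.

Boundary ∂_1: C_1 → C_0 is given by ∂[p,q] = [q] − [p]. For instance
  ∂de = e − d.
As a 6×12 matrix over Z this has rank 5, with invariant factors (1,1,1,1,1).

The boundary map ∂_2: C_2 → C_1 acts by ∂[p,q,r] = [q,r] − [p,r] + [p,q]. For instance
  ∂cde = de − ce + cd,
  ∂bdf = df − bf + bd.
The resulting 12×6 matrix has rank 6, and its Smith normal form has invariant factors (1,1,1,1,1,1).

Now H_k = ker ∂_k / im ∂_{k+1}, so:

  H_0: rank C_0 − rank ∂_1 = 6 − 5 = 1, and the invariant factors of ∂_1 are all 1, so H_0 = Z.
  H_1: rank ker ∂_1 − rank ∂_2 = (12 − 5) − 6 = 1, and the invariant factors of ∂_2 are all 1, so H_1 = Z.
  H_2: rank ker ∂_2 − rank ∂_3 = (6 − 6) − 0 = 0, and there is no ∂_3, so H_2 = 0.

(K is a triangulation of the cylinder S^1 x I.)

H_0 ≅ Z,  H_1 ≅ Z,  H_2 = 0.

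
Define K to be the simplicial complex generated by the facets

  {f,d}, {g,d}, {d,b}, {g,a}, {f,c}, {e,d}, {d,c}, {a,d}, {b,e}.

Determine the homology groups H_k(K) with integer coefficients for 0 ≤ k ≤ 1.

Fix the vertex order a < b < c < d < e < f < g and write every simplex with vertices in increasing order. Then dim K = 1 and the simplices of K are:

  0-simplices (7): a, b, c, d, e, f, g
  1-simplices (9): ad, ag, bd, be, cd, cf, de, df, dg

giving chain groups C_0 ≅ Z^7, C_1 ≅ Z^9.

Boundary ∂_1: C_1 → C_0 maps an edge to its endpoints' difference, ∂[p,q] = q − p.
The resulting 7×9 matrix has rank 6, and its Smith normal form has invariant factors (1,1,1,1,1,1).

Now H_k = ker ∂_k / im ∂_{k+1}, so:

  H_0: rank C_0 − rank ∂_1 = 7 − 6 = 1, and the invariant factors of ∂_1 are all 1, so H_0 ≅ Z.
  H_1: rank ker ∂_1 − rank ∂_2 = (9 − 6) − 0 = 3, and there is no ∂_2, so H_1 ≅ Z^3.

As a check, the Euler characteristic is 7 − 9 = -2, which agrees with 1 − 3 = -2.
(K is a triangulation of a wedge of 3 circles.)

H_0 ≅ Z,  H_1 ≅ Z^3.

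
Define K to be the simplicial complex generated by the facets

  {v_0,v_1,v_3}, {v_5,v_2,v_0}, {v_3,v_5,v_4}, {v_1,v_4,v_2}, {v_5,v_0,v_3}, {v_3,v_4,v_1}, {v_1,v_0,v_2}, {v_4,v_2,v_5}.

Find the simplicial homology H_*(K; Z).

Order the vertices as v_0 < v_1 < v_2 < v_3 < v_4 < v_5. Listing each simplex with vertices in this order, K has dimension 2 with simplices:

  0-simplices (6): [v_0], [v_1], [v_2], [v_3], [v_4], [v_5]
  1-simplices (12): [v_0,v_1], [v_0,v_2], [v_0,v_3], [v_0,v_5], [v_1,v_2], [v_1,v_3], [v_1,v_4], [v_2,v_4], [v_2,v_5], [v_3,v_4], [v_3,v_5], [v_4,v_5]
  2-simplices (8): [v_0,v_1,v_2], [v_0,v_1,v_3], [v_0,v_2,v_5], [v_0,v_3,v_5], [v_1,v_2,v_4], [v_1,v_3,v_4], [v_2,v_4,v_5], [v_3,v_4,v_5]

giving chain groups C_0 ≅ Z^6, C_1 ≅ Z^12, C_2 ≅ Z^8.

The boundary map ∂_1: C_1 → C_0 is given by ∂[p,q] = [q] − [p]. For instance
  ∂[v_0,v_2] = [v_2] − [v_0].
The resulting 6×12 matrix has rank 5, and its Smith normal form has invariant factors (1,1,1,1,1).

∂_2: C_2 → C_1 maps a triangle to the signed sum of its edges. For instance
  ∂[v_2,v_4,v_5] = [v_4,v_5] − [v_2,v_5] + [v_2,v_4],
  ∂[v_0,v_1,v_3] = [v_1,v_3] − [v_0,v_3] + [v_0,v_1].
This gives a 12×8 integer matrix of rank 7; reducing to Smith normal form yields diagonal entries (1,1,1,1,1,1,1).

Now H_k = ker ∂_k / im ∂_{k+1}, so:

  H_0: rank C_0 − rank ∂_1 = 6 − 5 = 1, and the invariant factors of ∂_1 are all 1, so H_0 = Z.
  H_1: rank ker ∂_1 − rank ∂_2 = (12 − 5) − 7 = 0, and the invariant factors of ∂_2 are all 1, so H_1 = 0.
  H_2: rank ker ∂_2 − rank ∂_3 = (8 − 7) − 0 = 1, and there is no ∂_3, so H_2 = Z.

(K is a triangulation of the 2-sphere S^2.)

H_0 = Z,  H_1 = 0,  H_2 = Z.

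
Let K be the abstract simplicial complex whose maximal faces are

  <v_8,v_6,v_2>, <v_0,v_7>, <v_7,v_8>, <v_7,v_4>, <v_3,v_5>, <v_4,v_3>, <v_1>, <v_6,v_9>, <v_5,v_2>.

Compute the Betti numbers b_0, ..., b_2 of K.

We work with the vertex ordering v_0 < v_1 < v_2 < v_3 < v_4 < v_5 < v_6 < v_7 < v_8 < v_9. The simplices of K, each written with vertices in increasing order, are:

  0-simplices (10): [v_0], [v_1], [v_2], [v_3], [v_4], [v_5], [v_6], [v_7], [v_8], [v_9]
  1-simplices (10): [v_0,v_7], [v_2,v_5], [v_2,v_6], [v_2,v_8], [v_3,v_4], [v_3,v_5], [v_4,v_7], [v_6,v_8], [v_6,v_9], [v_7,v_8]
  2-simplices (1): [v_2,v_6,v_8]

so the chain groups are C_0 ≅ Z^10, C_1 ≅ Z^10, C_2 ≅ Z^1.

∂_1: C_1 → C_0 sends each edge [p,q] (with p < q) to q − p. For instance
  ∂[v_7,v_8] = [v_8] − [v_7].
This gives a 10×10 integer matrix of rank 8; reducing to Smith normal form yields diagonal entries (1,1,1,1,1,1,1,1).

∂_2: C_2 → C_1 acts by ∂[p,q,r] = [q,r] − [p,r] + [p,q]. For instance
  ∂[v_2,v_6,v_8] = [v_6,v_8] − [v_2,v_8] + [v_2,v_6].
This gives a 10×1 integer matrix of rank 1; reducing to Smith normal form yields diagonal entries (1).

Now H_k = ker ∂_k / im ∂_{k+1}, so:

  H_0: rank C_0 − rank ∂_1 = 10 − 8 = 2, and the invariant factors of ∂_1 are all 1, so H_0 = Z^2.
  H_1: rank ker ∂_1 − rank ∂_2 = (10 − 8) − 1 = 1, and the invariant factors of ∂_2 are all 1, so H_1 = Z.
  H_2: rank ker ∂_2 − rank ∂_3 = (1 − 1) − 0 = 0, and there is no ∂_3, so H_2 = 0.

As a check, the Euler characteristic is 10 − 10 + 1 = 1, which agrees with 2 − 1 + 0 = 1.

Hence the Betti numbers are b_0 = 2, b_1 = 1, b_2 = 0.

b_0 = 2, b_1 = 1, b_2 = 0.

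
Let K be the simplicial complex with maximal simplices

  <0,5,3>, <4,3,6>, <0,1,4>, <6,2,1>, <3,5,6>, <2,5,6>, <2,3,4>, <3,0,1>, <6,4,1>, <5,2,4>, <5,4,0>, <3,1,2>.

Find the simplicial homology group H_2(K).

H_2 = 0.

Fix the vertex order 0 < 1 < 2 < 3 < 4 < 5 < 6 and write every simplex with vertices in increasing order. Then dim K = 2 and the simplices of K are:

  0-simplices (7): [0], [1], [2], [3], [4], [5], [6]
  1-simplices (18): [0,1], [0,3], [0,4], [0,5], [1,2], [1,3], [1,4], [1,6], [2,3], [2,4], [2,5], [2,6], [3,4], [3,5], [3,6], [4,5], [4,6], [5,6]
  2-simplices (12): [0,1,3], [0,1,4], [0,3,5], [0,4,5], [1,2,3], [1,2,6], [1,4,6], [2,3,4], [2,4,5], [2,5,6], [3,4,6], [3,5,6]

Hence C_0 ≅ Z^7, C_1 ≅ Z^18, C_2 ≅ Z^12.

The boundary map ∂_1: C_1 → C_0 sends each edge [p,q] (with p < q) to q − p. For instance
  ∂[1,6] = [6] − [1].
This gives a 7×18 integer matrix of rank 6; reducing to Smith normal form yields diagonal entries (1,1,1,1,1,1).

The boundary map ∂_2: C_2 → C_1 maps a triangle to the signed sum of its edges. For instance
  ∂[1,4,6] = [4,6] − [1,6] + [1,4],
  ∂[0,3,5] = [3,5] − [0,5] + [0,3].
The 18×12 boundary matrix has rank 12 and Smith normal form diag(1,1,1,1,1,1,1,1,1,1,1,2).

Now H_k = ker ∂_k / im ∂_{k+1}, so:

  H_2: rank ker ∂_2 − rank ∂_3 = (12 − 12) − 0 = 0, and there is no ∂_3, so H_2 ≅ 0.

(K is a triangulation of the real projective plane RP^2.)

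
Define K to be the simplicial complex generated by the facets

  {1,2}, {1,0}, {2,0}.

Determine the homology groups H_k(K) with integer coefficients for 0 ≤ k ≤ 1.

H_0 = Z,  H_1 = Z.

Fix the vertex order 0 < 1 < 2 and write every simplex with vertices in increasing order. Then dim K = 1 and the simplices of K are:

  0-simplices (3): [0], [1], [2]
  1-simplices (3): [0,1], [0,2], [1,2]

Hence C_0 ≅ Z^3, C_1 ≅ Z^3.

∂_1: C_1 → C_0 maps an edge to its endpoints' difference, ∂[p,q] = q − p.
As a 3×3 matrix over Z this has rank 2, with invariant factors (1,1).

From H_k ≅ ker(∂_k) / im(∂_{k+1}) we obtain:

  H_0: rank C_0 − rank ∂_1 = 3 − 2 = 1, and the invariant factors of ∂_1 are all 1, so H_0 ≅ Z.
  H_1: rank ker ∂_1 − rank ∂_2 = (3 − 2) − 0 = 1, and there is no ∂_2, so H_1 ≅ Z.

As a check, the Euler characteristic is 3 − 3 = 0, which agrees with 1 − 1 = 0.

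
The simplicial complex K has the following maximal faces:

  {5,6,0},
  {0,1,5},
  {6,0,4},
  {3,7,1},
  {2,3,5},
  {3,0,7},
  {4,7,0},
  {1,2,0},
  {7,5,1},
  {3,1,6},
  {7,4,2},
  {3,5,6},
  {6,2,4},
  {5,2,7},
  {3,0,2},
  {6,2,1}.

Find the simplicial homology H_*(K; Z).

H_0 = Z,  H_1 = Z^2,  H_2 = Z.

Fix the vertex order 0 < 1 < 2 < 3 < 4 < 5 < 6 < 7 and write every simplex with vertices in increasing order. Then dim K = 2 and the simplices of K are:

  0-simplices (8): [0], [1], [2], [3], [4], [5], [6], [7]
  1-simplices (24): (24 of them)
  2-simplices (16): [0,1,2], [0,1,5], [0,2,3], [0,3,7], [0,4,6], [0,4,7], [0,5,6], [1,2,6], [1,3,6], [1,3,7], [1,5,7], [2,3,5], [2,4,6], [2,4,7], [2,5,7], [3,5,6]

so the chain groups are C_0 ≅ Z^8, C_1 ≅ Z^24, C_2 ≅ Z^16.

Boundary ∂_1: C_1 → C_0 maps an edge to its endpoints' difference, ∂[p,q] = q − p.
As a 8×24 matrix over Z this has rank 7, with invariant factors (1,1,1,1,1,1,1).

∂_2: C_2 → C_1 sends each 2-simplex [p,q,r] to [q,r] − [p,r] + [p,q]. For instance
  ∂[2,3,5] = [3,5] − [2,5] + [2,3],
  ∂[1,2,6] = [2,6] − [1,6] + [1,2].
This gives a 24×16 integer matrix of rank 15; reducing to Smith normal form yields diagonal entries (1,1,1,1,1,1,1,1,1,1,1,1,1,1,1).

Computing H_k = (kernel of ∂_k) / (image of ∂_{k+1}):

  H_0: rank C_0 − rank ∂_1 = 8 − 7 = 1, and the invariant factors of ∂_1 are all 1, so H_0 = Z.
  H_1: rank ker ∂_1 − rank ∂_2 = (24 − 7) − 15 = 2, and the invariant factors of ∂_2 are all 1, so H_1 = Z^2.
  H_2: rank ker ∂_2 − rank ∂_3 = (16 − 15) − 0 = 1, and there is no ∂_3, so H_2 = Z.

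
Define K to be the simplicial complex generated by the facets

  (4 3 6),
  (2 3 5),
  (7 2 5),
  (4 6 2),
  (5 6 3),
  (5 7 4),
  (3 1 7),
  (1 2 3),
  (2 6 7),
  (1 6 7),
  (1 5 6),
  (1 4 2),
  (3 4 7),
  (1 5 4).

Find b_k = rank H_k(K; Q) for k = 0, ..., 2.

Order the vertices as 1 < 2 < 3 < 4 < 5 < 6 < 7. Listing each simplex with vertices in this order, K has dimension 2 with simplices:

  0-simplices (7): [1], [2], [3], [4], [5], [6], [7]
  1-simplices (21): [1,2], [1,3], [1,4], [1,5], [1,6], [1,7], [2,3], [2,4], [2,5], [2,6], [2,7], [3,4], [3,5], [3,6], [3,7], [4,5], [4,6], [4,7], [5,6], [5,7], [6,7]
  2-simplices (14): [1,2,3], [1,2,4], [1,3,7], [1,4,5], [1,5,6], [1,6,7], [2,3,5], [2,4,6], [2,5,7], [2,6,7], [3,4,6], [3,4,7], [3,5,6], [4,5,7]

Hence C_0 ≅ Z^7, C_1 ≅ Z^21, C_2 ≅ Z^14.

Boundary ∂_1: C_1 → C_0 is given by ∂[p,q] = [q] − [p].
This gives a 7×21 integer matrix of rank 6; reducing to Smith normal form yields diagonal entries (1,1,1,1,1,1).

Boundary ∂_2: C_2 → C_1 sends each 2-simplex [p,q,r] to [q,r] − [p,r] + [p,q]. For instance
  ∂[3,5,6] = [5,6] − [3,6] + [3,5],
  ∂[1,2,4] = [2,4] − [1,4] + [1,2].
The resulting 21×14 matrix has rank 13, and its Smith normal form has invariant factors (1,1,1,1,1,1,1,1,1,1,1,1,1).

Computing H_k = (kernel of ∂_k) / (image of ∂_{k+1}):

  H_0: rank C_0 − rank ∂_1 = 7 − 6 = 1, and the invariant factors of ∂_1 are all 1, so H_0 ≅ Z.
  H_1: rank ker ∂_1 − rank ∂_2 = (21 − 6) − 13 = 2, and the invariant factors of ∂_2 are all 1, so H_1 ≅ Z^2.
  H_2: rank ker ∂_2 − rank ∂_3 = (14 − 13) − 0 = 1, and there is no ∂_3, so H_2 ≅ Z.

Hence the Betti numbers are b_0 = 1, b_1 = 2, b_2 = 1.

b_0 = 1, b_1 = 2, b_2 = 1.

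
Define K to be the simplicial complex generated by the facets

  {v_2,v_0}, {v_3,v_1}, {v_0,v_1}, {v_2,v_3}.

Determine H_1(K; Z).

We work with the vertex ordering v_0 < v_1 < v_2 < v_3. The simplices of K, each written with vertices in increasing order, are:

  0-simplices (4): [v_0], [v_1], [v_2], [v_3]
  1-simplices (4): [v_0,v_1], [v_0,v_2], [v_1,v_3], [v_2,v_3]

giving chain groups C_0 ≅ Z^4, C_1 ≅ Z^4.

∂_1: C_1 → C_0 is given by ∂[p,q] = [q] − [p].
The resulting 4×4 matrix has rank 3, and its Smith normal form has invariant factors (1,1,1).

From H_k ≅ ker(∂_k) / im(∂_{k+1}) we obtain:

  H_1: rank ker ∂_1 − rank ∂_2 = (4 − 3) − 0 = 1, and there is no ∂_2, so H_1 = Z.

H_1 ≅ Z.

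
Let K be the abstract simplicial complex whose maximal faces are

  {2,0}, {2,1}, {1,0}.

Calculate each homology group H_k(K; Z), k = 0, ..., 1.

H_0 = Z,  H_1 = Z.

K has 3 vertices, 3 edges.
rank ∂_0 = 0, rank ∂_1 = 2 ⇒ b_0 = 3 − 0 − 2 = 1; all invariant factors of ∂_1 are 1 so no torsion. So H_0 = Z.
rank ∂_1 = 2, rank ∂_2 = 0 ⇒ b_1 = 3 − 2 − 0 = 1. So H_1 = Z.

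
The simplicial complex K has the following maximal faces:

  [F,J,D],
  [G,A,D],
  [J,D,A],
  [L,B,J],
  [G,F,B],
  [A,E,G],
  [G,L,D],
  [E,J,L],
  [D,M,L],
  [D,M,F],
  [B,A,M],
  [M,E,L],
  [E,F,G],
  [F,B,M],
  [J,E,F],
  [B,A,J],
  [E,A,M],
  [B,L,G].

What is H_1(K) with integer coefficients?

H_1 ≅ Z^2.

K has 9 vertices, 27 edges, 18 triangles.
rank ∂_1 = 8, rank ∂_2 = 17 ⇒ b_1 = 27 − 8 − 17 = 2; all invariant factors of ∂_2 are 1 so no torsion. So H_1 = Z^2.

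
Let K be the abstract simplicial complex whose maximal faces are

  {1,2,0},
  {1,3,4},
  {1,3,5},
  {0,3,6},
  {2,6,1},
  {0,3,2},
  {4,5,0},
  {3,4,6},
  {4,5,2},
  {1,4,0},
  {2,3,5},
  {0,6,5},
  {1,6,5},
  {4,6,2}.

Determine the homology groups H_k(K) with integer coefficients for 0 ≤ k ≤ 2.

H_0 ≅ Z,  H_1 ≅ Z^2,  H_2 ≅ Z.

Fix the vertex order 0 < 1 < 2 < 3 < 4 < 5 < 6 and write every simplex with vertices in increasing order. Then dim K = 2 and the simplices of K are:

  0-simplices (7): [0], [1], [2], [3], [4], [5], [6]
  1-simplices (21): [0,1], [0,2], [0,3], [0,4], [0,5], [0,6], [1,2], [1,3], [1,4], [1,5], [1,6], [2,3], [2,4], [2,5], [2,6], [3,4], [3,5], [3,6], [4,5], [4,6], [5,6]
  2-simplices (14): [0,1,2], [0,1,4], [0,2,3], [0,3,6], [0,4,5], [0,5,6], [1,2,6], [1,3,4], [1,3,5], [1,5,6], [2,3,5], [2,4,5], [2,4,6], [3,4,6]

so the chain groups are C_0 ≅ Z^7, C_1 ≅ Z^21, C_2 ≅ Z^14.

∂_1: C_1 → C_0 is given by ∂[p,q] = [q] − [p].
The resulting 7×21 matrix has rank 6, and its Smith normal form has invariant factors (1,1,1,1,1,1).

The boundary map ∂_2: C_2 → C_1 acts by ∂[p,q,r] = [q,r] − [p,r] + [p,q]. For instance
  ∂[3,4,6] = [4,6] − [3,6] + [3,4],
  ∂[0,3,6] = [3,6] − [0,6] + [0,3].
The resulting 21×14 matrix has rank 13, and its Smith normal form has invariant factors (1,1,1,1,1,1,1,1,1,1,1,1,1).

Now H_k = ker ∂_k / im ∂_{k+1}, so:

  H_0: rank C_0 − rank ∂_1 = 7 − 6 = 1, and the invariant factors of ∂_1 are all 1, so H_0 = Z.
  H_1: rank ker ∂_1 − rank ∂_2 = (21 − 6) − 13 = 2, and the invariant factors of ∂_2 are all 1, so H_1 = Z^2.
  H_2: rank ker ∂_2 − rank ∂_3 = (14 − 13) − 0 = 1, and there is no ∂_3, so H_2 = Z.

As a check, the Euler characteristic is 7 − 21 + 14 = 0, which agrees with 1 − 2 + 1 = 0.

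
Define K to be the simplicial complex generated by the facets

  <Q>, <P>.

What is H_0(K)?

H_0 = Z^2.

Order the vertices as P < Q. Listing each simplex with vertices in this order, K has dimension 0 with simplices:

  0-simplices (2): P, Q

Hence C_0 ≅ Z^2.

Now H_k = ker ∂_k / im ∂_{k+1}, so:

  H_0: rank C_0 − rank ∂_1 = 2 − 0 = 2, and there is no ∂_1, so H_0 = Z^2.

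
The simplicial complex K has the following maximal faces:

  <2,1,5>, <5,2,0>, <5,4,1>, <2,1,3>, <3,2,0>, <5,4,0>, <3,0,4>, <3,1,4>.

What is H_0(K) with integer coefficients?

Fix the vertex order 0 < 1 < 2 < 3 < 4 < 5 and write every simplex with vertices in increasing order. Then dim K = 2 and the simplices of K are:

  0-simplices (6): [0], [1], [2], [3], [4], [5]
  1-simplices (12): [0,2], [0,3], [0,4], [0,5], [1,2], [1,3], [1,4], [1,5], [2,3], [2,5], [3,4], [4,5]
  2-simplices (8): [0,2,3], [0,2,5], [0,3,4], [0,4,5], [1,2,3], [1,2,5], [1,3,4], [1,4,5]

giving chain groups C_0 ≅ Z^6, C_1 ≅ Z^12, C_2 ≅ Z^8.

Boundary ∂_1: C_1 → C_0 sends each edge [p,q] (with p < q) to q − p.
As a 6×12 matrix over Z this has rank 5, with invariant factors (1,1,1,1,1).

The boundary map ∂_2: C_2 → C_1 sends each 2-simplex [p,q,r] to [q,r] − [p,r] + [p,q]. For instance
  ∂[1,4,5] = [4,5] − [1,5] + [1,4],
  ∂[0,3,4] = [3,4] − [0,4] + [0,3].
The 12×8 boundary matrix has rank 7 and Smith normal form diag(1,1,1,1,1,1,1).

Now H_k = ker ∂_k / im ∂_{k+1}, so:

  H_0: rank C_0 − rank ∂_1 = 6 − 5 = 1, and the invariant factors of ∂_1 are all 1, so H_0 ≅ Z.

(K is a triangulation of the 2-sphere S^2.)

H_0 ≅ Z.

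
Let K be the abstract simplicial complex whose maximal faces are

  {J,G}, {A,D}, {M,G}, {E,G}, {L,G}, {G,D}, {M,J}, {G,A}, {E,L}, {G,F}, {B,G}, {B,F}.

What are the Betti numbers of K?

b_0 = 1, b_1 = 4.

Order the vertices as A < B < D < E < F < G < J < L < M. Listing each simplex with vertices in this order, K has dimension 1 with simplices:

  0-simplices (9): A, B, D, E, F, G, J, L, M
  1-simplices (12): AD, AG, BF, BG, DG, EG, EL, FG, GJ, GL, GM, JM

so the chain groups are C_0 ≅ Z^9, C_1 ≅ Z^12.

∂_1: C_1 → C_0 sends each edge [p,q] (with p < q) to q − p. For instance
  ∂AD = D − A.
As a 9×12 matrix over Z this has rank 8, with invariant factors (1,1,1,1,1,1,1,1).

Now H_k = ker ∂_k / im ∂_{k+1}, so:

  H_0: rank C_0 − rank ∂_1 = 9 − 8 = 1, and the invariant factors of ∂_1 are all 1, so H_0 = Z.
  H_1: rank ker ∂_1 − rank ∂_2 = (12 − 8) − 0 = 4, and there is no ∂_2, so H_1 = Z^4.

As a check, the Euler characteristic is 9 − 12 = -3, which agrees with 1 − 4 = -3.

Hence the Betti numbers are b_0 = 1, b_1 = 4.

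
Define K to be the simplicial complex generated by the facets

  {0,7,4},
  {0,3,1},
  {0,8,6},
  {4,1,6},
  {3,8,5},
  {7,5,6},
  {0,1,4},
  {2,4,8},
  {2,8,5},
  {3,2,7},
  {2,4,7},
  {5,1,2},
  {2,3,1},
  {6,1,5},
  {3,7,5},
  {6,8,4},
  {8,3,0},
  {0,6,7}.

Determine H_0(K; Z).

H_0 ≅ Z.

Take the total order 0 < 1 < 2 < 3 < 4 < 5 < 6 < 7 < 8 on the vertex set. Then K (dimension 2) consists of the simplices:

  0-simplices (9): [0], [1], [2], [3], [4], [5], [6], [7], [8]
  1-simplices (27): (27 of them)
  2-simplices (18): [0,1,3], [0,1,4], [0,3,8], [0,4,7], [0,6,7], [0,6,8], [1,2,3], [1,2,5], [1,4,6], [1,5,6], [2,3,7], [2,4,7], [2,4,8], [2,5,8], [3,5,7], [3,5,8], [4,6,8], [5,6,7]

giving chain groups C_0 ≅ Z^9, C_1 ≅ Z^27, C_2 ≅ Z^18.

Boundary ∂_1: C_1 → C_0 maps an edge to its endpoints' difference, ∂[p,q] = q − p. For instance
  ∂[1,5] = [5] − [1].
This gives a 9×27 integer matrix of rank 8; reducing to Smith normal form yields diagonal entries (1,1,1,1,1,1,1,1).

The boundary map ∂_2: C_2 → C_1 acts by ∂[p,q,r] = [q,r] − [p,r] + [p,q]. For instance
  ∂[0,4,7] = [4,7] − [0,7] + [0,4],
  ∂[2,5,8] = [5,8] − [2,8] + [2,5].
As a 27×18 matrix over Z this has rank 18, with invariant factors (1,1,1,1,1,1,1,1,1,1,1,1,1,1,1,1,1,2).

Reading off H_k = ker ∂_k / im ∂_{k+1}:

  H_0: rank C_0 − rank ∂_1 = 9 − 8 = 1, and the invariant factors of ∂_1 are all 1, so H_0 = Z.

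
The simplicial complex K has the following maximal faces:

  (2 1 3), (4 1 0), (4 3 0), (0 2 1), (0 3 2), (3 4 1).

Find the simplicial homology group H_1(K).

We work with the vertex ordering 0 < 1 < 2 < 3 < 4. The simplices of K, each written with vertices in increasing order, are:

  0-simplices (5): [0], [1], [2], [3], [4]
  1-simplices (9): [0,1], [0,2], [0,3], [0,4], [1,2], [1,3], [1,4], [2,3], [3,4]
  2-simplices (6): [0,1,2], [0,1,4], [0,2,3], [0,3,4], [1,2,3], [1,3,4]

so the chain groups are C_0 ≅ Z^5, C_1 ≅ Z^9, C_2 ≅ Z^6.

∂_1: C_1 → C_0 is given by ∂[p,q] = [q] − [p].
This gives a 5×9 integer matrix of rank 4; reducing to Smith normal form yields diagonal entries (1,1,1,1).

The boundary map ∂_2: C_2 → C_1 maps a triangle to the signed sum of its edges. For instance
  ∂[1,3,4] = [3,4] − [1,4] + [1,3],
  ∂[1,2,3] = [2,3] − [1,3] + [1,2].
As a 9×6 matrix over Z this has rank 5, with invariant factors (1,1,1,1,1).

Reading off H_k = ker ∂_k / im ∂_{k+1}:

  H_1: rank ker ∂_1 − rank ∂_2 = (9 − 4) − 5 = 0, and the invariant factors of ∂_2 are all 1, so H_1 = 0.

(K is a triangulation of the 2-sphere S^2.)

H_1 ≅ 0.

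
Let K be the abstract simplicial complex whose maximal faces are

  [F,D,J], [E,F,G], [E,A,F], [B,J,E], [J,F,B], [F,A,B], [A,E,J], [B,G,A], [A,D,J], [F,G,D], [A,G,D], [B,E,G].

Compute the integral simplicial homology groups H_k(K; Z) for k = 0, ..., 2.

Order the vertices as A < B < D < E < F < G < J. Listing each simplex with vertices in this order, K has dimension 2 with simplices:

  0-simplices (7): A, B, D, E, F, G, J
  1-simplices (18): AB, AD, AE, AF, AG, AJ, BE, BF, BG, BJ, DF, DG, DJ, EF, EG, EJ, FG, FJ
  2-simplices (12): ABF, ABG, ADG, ADJ, AEF, AEJ, BEG, BEJ, BFJ, DFG, DFJ, EFG

so the chain groups are C_0 ≅ Z^7, C_1 ≅ Z^18, C_2 ≅ Z^12.

∂_1: C_1 → C_0 maps an edge to its endpoints' difference, ∂[p,q] = q − p.
The 7×18 boundary matrix has rank 6 and Smith normal form diag(1,1,1,1,1,1).

The boundary map ∂_2: C_2 → C_1 maps a triangle to the signed sum of its edges. For instance
  ∂DFG = FG − DG + DF,
  ∂EFG = FG − EG + EF.
This gives a 18×12 integer matrix of rank 12; reducing to Smith normal form yields diagonal entries (1,1,1,1,1,1,1,1,1,1,1,2).

Reading off H_k = ker ∂_k / im ∂_{k+1}:

  H_0: rank C_0 − rank ∂_1 = 7 − 6 = 1, and the invariant factors of ∂_1 are all 1, so H_0 = Z.
  H_1: rank ker ∂_1 − rank ∂_2 = (18 − 6) − 12 = 0, and ∂_2 has invariant factor 2 > 1, so H_1 = Z/2.
  H_2: rank ker ∂_2 − rank ∂_3 = (12 − 12) − 0 = 0, and there is no ∂_3, so H_2 = 0.

H_0 = Z,  H_1 = Z/2,  H_2 = 0.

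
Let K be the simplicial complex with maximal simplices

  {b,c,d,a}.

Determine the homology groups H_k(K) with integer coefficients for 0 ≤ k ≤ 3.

H_0 = Z,  H_1 = 0,  H_2 = 0,  H_3 = 0.

We work with the vertex ordering a < b < c < d. The simplices of K, each written with vertices in increasing order, are:

  0-simplices (4): a, b, c, d
  1-simplices (6): ab, ac, ad, bc, bd, cd
  2-simplices (4): abc, abd, acd, bcd
  3-simplices (1): abcd

so the chain groups are C_0 ≅ Z^4, C_1 ≅ Z^6, C_2 ≅ Z^4, C_3 ≅ Z^1.

∂_1: C_1 → C_0 is given by ∂[p,q] = [q] − [p]. For instance
  ∂ad = d − a.
The resulting 4×6 matrix has rank 3, and its Smith normal form has invariant factors (1,1,1).

The boundary map ∂_2: C_2 → C_1 maps a triangle to the signed sum of its edges. For instance
  ∂abd = bd − ad + ab,
  ∂acd = cd − ad + ac.
This gives a 6×4 integer matrix of rank 3; reducing to Smith normal form yields diagonal entries (1,1,1).

∂_3: C_3 → C_2 sends each 3-simplex σ to the alternating sum Σ_i (−1)^i (σ with its i-th vertex removed). For instance
  ∂abcd = bcd − acd + abd − abc.
The resulting 4×1 matrix has rank 1, and its Smith normal form has invariant factors (1).

Computing H_k = (kernel of ∂_k) / (image of ∂_{k+1}):

  H_0: rank C_0 − rank ∂_1 = 4 − 3 = 1, and the invariant factors of ∂_1 are all 1, so H_0 = Z.
  H_1: rank ker ∂_1 − rank ∂_2 = (6 − 3) − 3 = 0, and the invariant factors of ∂_2 are all 1, so H_1 = 0.
  H_2: rank ker ∂_2 − rank ∂_3 = (4 − 3) − 1 = 0, and the invariant factors of ∂_3 are all 1, so H_2 = 0.
  H_3: rank ker ∂_3 − rank ∂_4 = (1 − 1) − 0 = 0, and there is no ∂_4, so H_3 = 0.

As a check, the Euler characteristic is 4 − 6 + 4 − 1 = 1, which agrees with 1 − 0 + 0 − 0 = 1.
(K is a triangulation of the 3-simplex.)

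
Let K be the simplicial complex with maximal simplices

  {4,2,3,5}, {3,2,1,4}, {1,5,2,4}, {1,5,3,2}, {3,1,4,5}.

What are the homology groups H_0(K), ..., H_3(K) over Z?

H_0 = Z,  H_1 = 0,  H_2 = 0,  H_3 = Z.

Take the total order 1 < 2 < 3 < 4 < 5 on the vertex set. Then K (dimension 3) consists of the simplices:

  0-simplices (5): [1], [2], [3], [4], [5]
  1-simplices (10): [1,2], [1,3], [1,4], [1,5], [2,3], [2,4], [2,5], [3,4], [3,5], [4,5]
  2-simplices (10): [1,2,3], [1,2,4], [1,2,5], [1,3,4], [1,3,5], [1,4,5], [2,3,4], [2,3,5], [2,4,5], [3,4,5]
  3-simplices (5): [1,2,3,4], [1,2,3,5], [1,2,4,5], [1,3,4,5], [2,3,4,5]

so the chain groups are C_0 ≅ Z^5, C_1 ≅ Z^10, C_2 ≅ Z^10, C_3 ≅ Z^5.

The boundary map ∂_1: C_1 → C_0 is given by ∂[p,q] = [q] − [p]. For instance
  ∂[1,4] = [4] − [1].
The 5×10 boundary matrix has rank 4 and Smith normal form diag(1,1,1,1).

∂_2: C_2 → C_1 acts by ∂[p,q,r] = [q,r] − [p,r] + [p,q]. For instance
  ∂[2,3,5] = [3,5] − [2,5] + [2,3],
  ∂[3,4,5] = [4,5] − [3,5] + [3,4].
This gives a 10×10 integer matrix of rank 6; reducing to Smith normal form yields diagonal entries (1,1,1,1,1,1).

∂_3: C_3 → C_2 sends each 3-simplex σ to the alternating sum Σ_i (−1)^i (σ with its i-th vertex removed). For instance
  ∂[1,2,4,5] = [2,4,5] − [1,4,5] + [1,2,5] − [1,2,4],
  ∂[2,3,4,5] = [3,4,5] − [2,4,5] + [2,3,5] − [2,3,4].
This gives a 10×5 integer matrix of rank 4; reducing to Smith normal form yields diagonal entries (1,1,1,1).

From H_k ≅ ker(∂_k) / im(∂_{k+1}) we obtain:

  H_0: rank C_0 − rank ∂_1 = 5 − 4 = 1, and the invariant factors of ∂_1 are all 1, so H_0 = Z.
  H_1: rank ker ∂_1 − rank ∂_2 = (10 − 4) − 6 = 0, and the invariant factors of ∂_2 are all 1, so H_1 = 0.
  H_2: rank ker ∂_2 − rank ∂_3 = (10 − 6) − 4 = 0, and the invariant factors of ∂_3 are all 1, so H_2 = 0.
  H_3: rank ker ∂_3 − rank ∂_4 = (5 − 4) − 0 = 1, and there is no ∂_4, so H_3 = Z.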